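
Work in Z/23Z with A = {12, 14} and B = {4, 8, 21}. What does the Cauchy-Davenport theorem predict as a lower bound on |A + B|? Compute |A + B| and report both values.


Cauchy-Davenport: |A + B| ≥ min(p, |A| + |B| - 1) for A, B nonempty in Z/pZ.
|A| = 2, |B| = 3, p = 23.
CD lower bound = min(23, 2 + 3 - 1) = min(23, 4) = 4.
Compute A + B mod 23 directly:
a = 12: 12+4=16, 12+8=20, 12+21=10
a = 14: 14+4=18, 14+8=22, 14+21=12
A + B = {10, 12, 16, 18, 20, 22}, so |A + B| = 6.
Verify: 6 ≥ 4? Yes ✓.

CD lower bound = 4, actual |A + B| = 6.


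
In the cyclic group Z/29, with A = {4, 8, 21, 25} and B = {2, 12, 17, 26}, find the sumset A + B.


Work in Z/29Z: reduce every sum a + b modulo 29.
Enumerate all 16 pairs:
a = 4: 4+2=6, 4+12=16, 4+17=21, 4+26=1
a = 8: 8+2=10, 8+12=20, 8+17=25, 8+26=5
a = 21: 21+2=23, 21+12=4, 21+17=9, 21+26=18
a = 25: 25+2=27, 25+12=8, 25+17=13, 25+26=22
Distinct residues collected: {1, 4, 5, 6, 8, 9, 10, 13, 16, 18, 20, 21, 22, 23, 25, 27}
|A + B| = 16 (out of 29 total residues).

A + B = {1, 4, 5, 6, 8, 9, 10, 13, 16, 18, 20, 21, 22, 23, 25, 27}


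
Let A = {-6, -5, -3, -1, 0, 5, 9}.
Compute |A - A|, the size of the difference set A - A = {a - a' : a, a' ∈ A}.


A - A = {a - a' : a, a' ∈ A}; |A| = 7.
Bounds: 2|A|-1 ≤ |A - A| ≤ |A|² - |A| + 1, i.e. 13 ≤ |A - A| ≤ 43.
Note: 0 ∈ A - A always (from a - a). The set is symmetric: if d ∈ A - A then -d ∈ A - A.
Enumerate nonzero differences d = a - a' with a > a' (then include -d):
Positive differences: {1, 2, 3, 4, 5, 6, 8, 9, 10, 11, 12, 14, 15}
Full difference set: {0} ∪ (positive diffs) ∪ (negative diffs).
|A - A| = 1 + 2·13 = 27 (matches direct enumeration: 27).

|A - A| = 27


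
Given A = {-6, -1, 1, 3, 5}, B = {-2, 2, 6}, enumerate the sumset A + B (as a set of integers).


A + B = {a + b : a ∈ A, b ∈ B}.
Enumerate all |A|·|B| = 5·3 = 15 pairs (a, b) and collect distinct sums.
a = -6: -6+-2=-8, -6+2=-4, -6+6=0
a = -1: -1+-2=-3, -1+2=1, -1+6=5
a = 1: 1+-2=-1, 1+2=3, 1+6=7
a = 3: 3+-2=1, 3+2=5, 3+6=9
a = 5: 5+-2=3, 5+2=7, 5+6=11
Collecting distinct sums: A + B = {-8, -4, -3, -1, 0, 1, 3, 5, 7, 9, 11}
|A + B| = 11

A + B = {-8, -4, -3, -1, 0, 1, 3, 5, 7, 9, 11}


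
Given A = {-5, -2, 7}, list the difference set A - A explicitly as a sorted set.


A - A = {a - a' : a, a' ∈ A}.
Compute a - a' for each ordered pair (a, a'):
a = -5: -5--5=0, -5--2=-3, -5-7=-12
a = -2: -2--5=3, -2--2=0, -2-7=-9
a = 7: 7--5=12, 7--2=9, 7-7=0
Collecting distinct values (and noting 0 appears from a-a):
A - A = {-12, -9, -3, 0, 3, 9, 12}
|A - A| = 7

A - A = {-12, -9, -3, 0, 3, 9, 12}


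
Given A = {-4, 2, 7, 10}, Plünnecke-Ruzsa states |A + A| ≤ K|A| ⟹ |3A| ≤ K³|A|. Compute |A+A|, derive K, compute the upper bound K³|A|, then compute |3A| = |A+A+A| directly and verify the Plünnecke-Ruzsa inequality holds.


|A| = 4.
Step 1: Compute A + A by enumerating all 16 pairs.
A + A = {-8, -2, 3, 4, 6, 9, 12, 14, 17, 20}, so |A + A| = 10.
Step 2: Doubling constant K = |A + A|/|A| = 10/4 = 10/4 ≈ 2.5000.
Step 3: Plünnecke-Ruzsa gives |3A| ≤ K³·|A| = (2.5000)³ · 4 ≈ 62.5000.
Step 4: Compute 3A = A + A + A directly by enumerating all triples (a,b,c) ∈ A³; |3A| = 19.
Step 5: Check 19 ≤ 62.5000? Yes ✓.

K = 10/4, Plünnecke-Ruzsa bound K³|A| ≈ 62.5000, |3A| = 19, inequality holds.


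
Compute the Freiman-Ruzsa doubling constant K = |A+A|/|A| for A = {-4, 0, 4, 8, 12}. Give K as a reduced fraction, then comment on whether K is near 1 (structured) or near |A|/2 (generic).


|A| = 5.
Compute A + A by enumerating all 25 pairs.
A + A = {-8, -4, 0, 4, 8, 12, 16, 20, 24}, so |A + A| = 9.
K = |A + A| / |A| = 9/5 (already in lowest terms) ≈ 1.8000.
Reference: AP of size 5 gives K = 9/5 ≈ 1.8000; a fully generic set of size 5 gives K ≈ 3.0000.

|A| = 5, |A + A| = 9, K = 9/5.


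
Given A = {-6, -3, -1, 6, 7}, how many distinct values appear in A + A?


A + A = {a + a' : a, a' ∈ A}; |A| = 5.
General bounds: 2|A| - 1 ≤ |A + A| ≤ |A|(|A|+1)/2, i.e. 9 ≤ |A + A| ≤ 15.
Lower bound 2|A|-1 is attained iff A is an arithmetic progression.
Enumerate sums a + a' for a ≤ a' (symmetric, so this suffices):
a = -6: -6+-6=-12, -6+-3=-9, -6+-1=-7, -6+6=0, -6+7=1
a = -3: -3+-3=-6, -3+-1=-4, -3+6=3, -3+7=4
a = -1: -1+-1=-2, -1+6=5, -1+7=6
a = 6: 6+6=12, 6+7=13
a = 7: 7+7=14
Distinct sums: {-12, -9, -7, -6, -4, -2, 0, 1, 3, 4, 5, 6, 12, 13, 14}
|A + A| = 15

|A + A| = 15


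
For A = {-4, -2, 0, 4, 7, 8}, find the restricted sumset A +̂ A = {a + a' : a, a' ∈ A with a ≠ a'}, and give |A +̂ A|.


Restricted sumset: A +̂ A = {a + a' : a ∈ A, a' ∈ A, a ≠ a'}.
Equivalently, take A + A and drop any sum 2a that is achievable ONLY as a + a for a ∈ A (i.e. sums representable only with equal summands).
Enumerate pairs (a, a') with a < a' (symmetric, so each unordered pair gives one sum; this covers all a ≠ a'):
  -4 + -2 = -6
  -4 + 0 = -4
  -4 + 4 = 0
  -4 + 7 = 3
  -4 + 8 = 4
  -2 + 0 = -2
  -2 + 4 = 2
  -2 + 7 = 5
  -2 + 8 = 6
  0 + 4 = 4
  0 + 7 = 7
  0 + 8 = 8
  4 + 7 = 11
  4 + 8 = 12
  7 + 8 = 15
Collected distinct sums: {-6, -4, -2, 0, 2, 3, 4, 5, 6, 7, 8, 11, 12, 15}
|A +̂ A| = 14
(Reference bound: |A +̂ A| ≥ 2|A| - 3 for |A| ≥ 2, with |A| = 6 giving ≥ 9.)

|A +̂ A| = 14


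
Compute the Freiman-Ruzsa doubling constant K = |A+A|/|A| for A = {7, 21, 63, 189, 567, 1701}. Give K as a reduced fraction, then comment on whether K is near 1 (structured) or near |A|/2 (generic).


|A| = 6.
Compute A + A by enumerating all 36 pairs.
A + A = {14, 28, 42, 70, 84, 126, 196, 210, 252, 378, 574, 588, 630, 756, 1134, 1708, 1722, 1764, 1890, 2268, 3402}, so |A + A| = 21.
K = |A + A| / |A| = 21/6 = 7/2 ≈ 3.5000.
Reference: AP of size 6 gives K = 11/6 ≈ 1.8333; a fully generic set of size 6 gives K ≈ 3.5000.

|A| = 6, |A + A| = 21, K = 21/6 = 7/2.


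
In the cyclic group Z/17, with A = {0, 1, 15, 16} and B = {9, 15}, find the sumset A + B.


Work in Z/17Z: reduce every sum a + b modulo 17.
Enumerate all 8 pairs:
a = 0: 0+9=9, 0+15=15
a = 1: 1+9=10, 1+15=16
a = 15: 15+9=7, 15+15=13
a = 16: 16+9=8, 16+15=14
Distinct residues collected: {7, 8, 9, 10, 13, 14, 15, 16}
|A + B| = 8 (out of 17 total residues).

A + B = {7, 8, 9, 10, 13, 14, 15, 16}


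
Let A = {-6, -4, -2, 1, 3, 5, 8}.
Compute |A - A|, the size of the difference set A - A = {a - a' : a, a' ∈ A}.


A - A = {a - a' : a, a' ∈ A}; |A| = 7.
Bounds: 2|A|-1 ≤ |A - A| ≤ |A|² - |A| + 1, i.e. 13 ≤ |A - A| ≤ 43.
Note: 0 ∈ A - A always (from a - a). The set is symmetric: if d ∈ A - A then -d ∈ A - A.
Enumerate nonzero differences d = a - a' with a > a' (then include -d):
Positive differences: {2, 3, 4, 5, 7, 9, 10, 11, 12, 14}
Full difference set: {0} ∪ (positive diffs) ∪ (negative diffs).
|A - A| = 1 + 2·10 = 21 (matches direct enumeration: 21).

|A - A| = 21


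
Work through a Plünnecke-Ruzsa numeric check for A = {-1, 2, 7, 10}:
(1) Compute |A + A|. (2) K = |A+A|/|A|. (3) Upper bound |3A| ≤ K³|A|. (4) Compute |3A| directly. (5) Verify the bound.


|A| = 4.
Step 1: Compute A + A by enumerating all 16 pairs.
A + A = {-2, 1, 4, 6, 9, 12, 14, 17, 20}, so |A + A| = 9.
Step 2: Doubling constant K = |A + A|/|A| = 9/4 = 9/4 ≈ 2.2500.
Step 3: Plünnecke-Ruzsa gives |3A| ≤ K³·|A| = (2.2500)³ · 4 ≈ 45.5625.
Step 4: Compute 3A = A + A + A directly by enumerating all triples (a,b,c) ∈ A³; |3A| = 16.
Step 5: Check 16 ≤ 45.5625? Yes ✓.

K = 9/4, Plünnecke-Ruzsa bound K³|A| ≈ 45.5625, |3A| = 16, inequality holds.


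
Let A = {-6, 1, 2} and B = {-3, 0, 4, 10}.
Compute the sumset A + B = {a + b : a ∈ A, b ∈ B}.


A + B = {a + b : a ∈ A, b ∈ B}.
Enumerate all |A|·|B| = 3·4 = 12 pairs (a, b) and collect distinct sums.
a = -6: -6+-3=-9, -6+0=-6, -6+4=-2, -6+10=4
a = 1: 1+-3=-2, 1+0=1, 1+4=5, 1+10=11
a = 2: 2+-3=-1, 2+0=2, 2+4=6, 2+10=12
Collecting distinct sums: A + B = {-9, -6, -2, -1, 1, 2, 4, 5, 6, 11, 12}
|A + B| = 11

A + B = {-9, -6, -2, -1, 1, 2, 4, 5, 6, 11, 12}


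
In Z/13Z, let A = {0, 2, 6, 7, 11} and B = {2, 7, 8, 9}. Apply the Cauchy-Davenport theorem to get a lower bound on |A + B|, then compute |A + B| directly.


Cauchy-Davenport: |A + B| ≥ min(p, |A| + |B| - 1) for A, B nonempty in Z/pZ.
|A| = 5, |B| = 4, p = 13.
CD lower bound = min(13, 5 + 4 - 1) = min(13, 8) = 8.
Compute A + B mod 13 directly:
a = 0: 0+2=2, 0+7=7, 0+8=8, 0+9=9
a = 2: 2+2=4, 2+7=9, 2+8=10, 2+9=11
a = 6: 6+2=8, 6+7=0, 6+8=1, 6+9=2
a = 7: 7+2=9, 7+7=1, 7+8=2, 7+9=3
a = 11: 11+2=0, 11+7=5, 11+8=6, 11+9=7
A + B = {0, 1, 2, 3, 4, 5, 6, 7, 8, 9, 10, 11}, so |A + B| = 12.
Verify: 12 ≥ 8? Yes ✓.

CD lower bound = 8, actual |A + B| = 12.


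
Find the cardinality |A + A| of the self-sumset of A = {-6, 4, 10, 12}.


A + A = {a + a' : a, a' ∈ A}; |A| = 4.
General bounds: 2|A| - 1 ≤ |A + A| ≤ |A|(|A|+1)/2, i.e. 7 ≤ |A + A| ≤ 10.
Lower bound 2|A|-1 is attained iff A is an arithmetic progression.
Enumerate sums a + a' for a ≤ a' (symmetric, so this suffices):
a = -6: -6+-6=-12, -6+4=-2, -6+10=4, -6+12=6
a = 4: 4+4=8, 4+10=14, 4+12=16
a = 10: 10+10=20, 10+12=22
a = 12: 12+12=24
Distinct sums: {-12, -2, 4, 6, 8, 14, 16, 20, 22, 24}
|A + A| = 10

|A + A| = 10


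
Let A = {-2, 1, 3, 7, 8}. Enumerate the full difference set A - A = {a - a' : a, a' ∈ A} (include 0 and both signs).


A - A = {a - a' : a, a' ∈ A}.
Compute a - a' for each ordered pair (a, a'):
a = -2: -2--2=0, -2-1=-3, -2-3=-5, -2-7=-9, -2-8=-10
a = 1: 1--2=3, 1-1=0, 1-3=-2, 1-7=-6, 1-8=-7
a = 3: 3--2=5, 3-1=2, 3-3=0, 3-7=-4, 3-8=-5
a = 7: 7--2=9, 7-1=6, 7-3=4, 7-7=0, 7-8=-1
a = 8: 8--2=10, 8-1=7, 8-3=5, 8-7=1, 8-8=0
Collecting distinct values (and noting 0 appears from a-a):
A - A = {-10, -9, -7, -6, -5, -4, -3, -2, -1, 0, 1, 2, 3, 4, 5, 6, 7, 9, 10}
|A - A| = 19

A - A = {-10, -9, -7, -6, -5, -4, -3, -2, -1, 0, 1, 2, 3, 4, 5, 6, 7, 9, 10}


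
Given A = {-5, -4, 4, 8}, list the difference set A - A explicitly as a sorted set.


A - A = {a - a' : a, a' ∈ A}.
Compute a - a' for each ordered pair (a, a'):
a = -5: -5--5=0, -5--4=-1, -5-4=-9, -5-8=-13
a = -4: -4--5=1, -4--4=0, -4-4=-8, -4-8=-12
a = 4: 4--5=9, 4--4=8, 4-4=0, 4-8=-4
a = 8: 8--5=13, 8--4=12, 8-4=4, 8-8=0
Collecting distinct values (and noting 0 appears from a-a):
A - A = {-13, -12, -9, -8, -4, -1, 0, 1, 4, 8, 9, 12, 13}
|A - A| = 13

A - A = {-13, -12, -9, -8, -4, -1, 0, 1, 4, 8, 9, 12, 13}


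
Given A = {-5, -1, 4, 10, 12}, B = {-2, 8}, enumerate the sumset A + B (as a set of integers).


A + B = {a + b : a ∈ A, b ∈ B}.
Enumerate all |A|·|B| = 5·2 = 10 pairs (a, b) and collect distinct sums.
a = -5: -5+-2=-7, -5+8=3
a = -1: -1+-2=-3, -1+8=7
a = 4: 4+-2=2, 4+8=12
a = 10: 10+-2=8, 10+8=18
a = 12: 12+-2=10, 12+8=20
Collecting distinct sums: A + B = {-7, -3, 2, 3, 7, 8, 10, 12, 18, 20}
|A + B| = 10

A + B = {-7, -3, 2, 3, 7, 8, 10, 12, 18, 20}


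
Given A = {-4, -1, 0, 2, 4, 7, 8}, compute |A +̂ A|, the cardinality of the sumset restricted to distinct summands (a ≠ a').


Restricted sumset: A +̂ A = {a + a' : a ∈ A, a' ∈ A, a ≠ a'}.
Equivalently, take A + A and drop any sum 2a that is achievable ONLY as a + a for a ∈ A (i.e. sums representable only with equal summands).
Enumerate pairs (a, a') with a < a' (symmetric, so each unordered pair gives one sum; this covers all a ≠ a'):
  -4 + -1 = -5
  -4 + 0 = -4
  -4 + 2 = -2
  -4 + 4 = 0
  -4 + 7 = 3
  -4 + 8 = 4
  -1 + 0 = -1
  -1 + 2 = 1
  -1 + 4 = 3
  -1 + 7 = 6
  -1 + 8 = 7
  0 + 2 = 2
  0 + 4 = 4
  0 + 7 = 7
  0 + 8 = 8
  2 + 4 = 6
  2 + 7 = 9
  2 + 8 = 10
  4 + 7 = 11
  4 + 8 = 12
  7 + 8 = 15
Collected distinct sums: {-5, -4, -2, -1, 0, 1, 2, 3, 4, 6, 7, 8, 9, 10, 11, 12, 15}
|A +̂ A| = 17
(Reference bound: |A +̂ A| ≥ 2|A| - 3 for |A| ≥ 2, with |A| = 7 giving ≥ 11.)

|A +̂ A| = 17


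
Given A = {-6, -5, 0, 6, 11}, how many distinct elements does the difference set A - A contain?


A - A = {a - a' : a, a' ∈ A}; |A| = 5.
Bounds: 2|A|-1 ≤ |A - A| ≤ |A|² - |A| + 1, i.e. 9 ≤ |A - A| ≤ 21.
Note: 0 ∈ A - A always (from a - a). The set is symmetric: if d ∈ A - A then -d ∈ A - A.
Enumerate nonzero differences d = a - a' with a > a' (then include -d):
Positive differences: {1, 5, 6, 11, 12, 16, 17}
Full difference set: {0} ∪ (positive diffs) ∪ (negative diffs).
|A - A| = 1 + 2·7 = 15 (matches direct enumeration: 15).

|A - A| = 15


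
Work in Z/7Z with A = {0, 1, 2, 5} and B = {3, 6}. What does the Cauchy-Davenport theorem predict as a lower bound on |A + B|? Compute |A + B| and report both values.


Cauchy-Davenport: |A + B| ≥ min(p, |A| + |B| - 1) for A, B nonempty in Z/pZ.
|A| = 4, |B| = 2, p = 7.
CD lower bound = min(7, 4 + 2 - 1) = min(7, 5) = 5.
Compute A + B mod 7 directly:
a = 0: 0+3=3, 0+6=6
a = 1: 1+3=4, 1+6=0
a = 2: 2+3=5, 2+6=1
a = 5: 5+3=1, 5+6=4
A + B = {0, 1, 3, 4, 5, 6}, so |A + B| = 6.
Verify: 6 ≥ 5? Yes ✓.

CD lower bound = 5, actual |A + B| = 6.


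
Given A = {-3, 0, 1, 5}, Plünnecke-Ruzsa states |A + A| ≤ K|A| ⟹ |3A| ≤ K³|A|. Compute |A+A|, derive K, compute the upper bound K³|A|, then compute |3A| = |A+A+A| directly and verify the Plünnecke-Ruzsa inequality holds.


|A| = 4.
Step 1: Compute A + A by enumerating all 16 pairs.
A + A = {-6, -3, -2, 0, 1, 2, 5, 6, 10}, so |A + A| = 9.
Step 2: Doubling constant K = |A + A|/|A| = 9/4 = 9/4 ≈ 2.2500.
Step 3: Plünnecke-Ruzsa gives |3A| ≤ K³·|A| = (2.2500)³ · 4 ≈ 45.5625.
Step 4: Compute 3A = A + A + A directly by enumerating all triples (a,b,c) ∈ A³; |3A| = 16.
Step 5: Check 16 ≤ 45.5625? Yes ✓.

K = 9/4, Plünnecke-Ruzsa bound K³|A| ≈ 45.5625, |3A| = 16, inequality holds.


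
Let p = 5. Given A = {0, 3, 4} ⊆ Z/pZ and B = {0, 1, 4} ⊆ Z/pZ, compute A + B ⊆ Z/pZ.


Work in Z/5Z: reduce every sum a + b modulo 5.
Enumerate all 9 pairs:
a = 0: 0+0=0, 0+1=1, 0+4=4
a = 3: 3+0=3, 3+1=4, 3+4=2
a = 4: 4+0=4, 4+1=0, 4+4=3
Distinct residues collected: {0, 1, 2, 3, 4}
|A + B| = 5 (out of 5 total residues).

A + B = {0, 1, 2, 3, 4}


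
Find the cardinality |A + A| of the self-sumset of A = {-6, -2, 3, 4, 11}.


A + A = {a + a' : a, a' ∈ A}; |A| = 5.
General bounds: 2|A| - 1 ≤ |A + A| ≤ |A|(|A|+1)/2, i.e. 9 ≤ |A + A| ≤ 15.
Lower bound 2|A|-1 is attained iff A is an arithmetic progression.
Enumerate sums a + a' for a ≤ a' (symmetric, so this suffices):
a = -6: -6+-6=-12, -6+-2=-8, -6+3=-3, -6+4=-2, -6+11=5
a = -2: -2+-2=-4, -2+3=1, -2+4=2, -2+11=9
a = 3: 3+3=6, 3+4=7, 3+11=14
a = 4: 4+4=8, 4+11=15
a = 11: 11+11=22
Distinct sums: {-12, -8, -4, -3, -2, 1, 2, 5, 6, 7, 8, 9, 14, 15, 22}
|A + A| = 15

|A + A| = 15


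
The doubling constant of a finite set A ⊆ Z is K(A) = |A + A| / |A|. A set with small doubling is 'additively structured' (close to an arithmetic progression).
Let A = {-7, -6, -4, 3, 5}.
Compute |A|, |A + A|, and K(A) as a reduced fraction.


|A| = 5.
Compute A + A by enumerating all 25 pairs.
A + A = {-14, -13, -12, -11, -10, -8, -4, -3, -2, -1, 1, 6, 8, 10}, so |A + A| = 14.
K = |A + A| / |A| = 14/5 (already in lowest terms) ≈ 2.8000.
Reference: AP of size 5 gives K = 9/5 ≈ 1.8000; a fully generic set of size 5 gives K ≈ 3.0000.

|A| = 5, |A + A| = 14, K = 14/5.


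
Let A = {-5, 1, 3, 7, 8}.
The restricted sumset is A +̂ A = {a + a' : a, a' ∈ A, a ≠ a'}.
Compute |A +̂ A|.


Restricted sumset: A +̂ A = {a + a' : a ∈ A, a' ∈ A, a ≠ a'}.
Equivalently, take A + A and drop any sum 2a that is achievable ONLY as a + a for a ∈ A (i.e. sums representable only with equal summands).
Enumerate pairs (a, a') with a < a' (symmetric, so each unordered pair gives one sum; this covers all a ≠ a'):
  -5 + 1 = -4
  -5 + 3 = -2
  -5 + 7 = 2
  -5 + 8 = 3
  1 + 3 = 4
  1 + 7 = 8
  1 + 8 = 9
  3 + 7 = 10
  3 + 8 = 11
  7 + 8 = 15
Collected distinct sums: {-4, -2, 2, 3, 4, 8, 9, 10, 11, 15}
|A +̂ A| = 10
(Reference bound: |A +̂ A| ≥ 2|A| - 3 for |A| ≥ 2, with |A| = 5 giving ≥ 7.)

|A +̂ A| = 10


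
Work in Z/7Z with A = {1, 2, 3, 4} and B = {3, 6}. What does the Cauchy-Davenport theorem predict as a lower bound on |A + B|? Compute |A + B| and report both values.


Cauchy-Davenport: |A + B| ≥ min(p, |A| + |B| - 1) for A, B nonempty in Z/pZ.
|A| = 4, |B| = 2, p = 7.
CD lower bound = min(7, 4 + 2 - 1) = min(7, 5) = 5.
Compute A + B mod 7 directly:
a = 1: 1+3=4, 1+6=0
a = 2: 2+3=5, 2+6=1
a = 3: 3+3=6, 3+6=2
a = 4: 4+3=0, 4+6=3
A + B = {0, 1, 2, 3, 4, 5, 6}, so |A + B| = 7.
Verify: 7 ≥ 5? Yes ✓.

CD lower bound = 5, actual |A + B| = 7.


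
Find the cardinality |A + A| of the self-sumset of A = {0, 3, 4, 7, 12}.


A + A = {a + a' : a, a' ∈ A}; |A| = 5.
General bounds: 2|A| - 1 ≤ |A + A| ≤ |A|(|A|+1)/2, i.e. 9 ≤ |A + A| ≤ 15.
Lower bound 2|A|-1 is attained iff A is an arithmetic progression.
Enumerate sums a + a' for a ≤ a' (symmetric, so this suffices):
a = 0: 0+0=0, 0+3=3, 0+4=4, 0+7=7, 0+12=12
a = 3: 3+3=6, 3+4=7, 3+7=10, 3+12=15
a = 4: 4+4=8, 4+7=11, 4+12=16
a = 7: 7+7=14, 7+12=19
a = 12: 12+12=24
Distinct sums: {0, 3, 4, 6, 7, 8, 10, 11, 12, 14, 15, 16, 19, 24}
|A + A| = 14

|A + A| = 14


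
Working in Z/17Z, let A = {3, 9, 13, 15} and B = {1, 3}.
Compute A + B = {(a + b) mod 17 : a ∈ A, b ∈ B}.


Work in Z/17Z: reduce every sum a + b modulo 17.
Enumerate all 8 pairs:
a = 3: 3+1=4, 3+3=6
a = 9: 9+1=10, 9+3=12
a = 13: 13+1=14, 13+3=16
a = 15: 15+1=16, 15+3=1
Distinct residues collected: {1, 4, 6, 10, 12, 14, 16}
|A + B| = 7 (out of 17 total residues).

A + B = {1, 4, 6, 10, 12, 14, 16}


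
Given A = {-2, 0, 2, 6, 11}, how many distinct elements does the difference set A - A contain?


A - A = {a - a' : a, a' ∈ A}; |A| = 5.
Bounds: 2|A|-1 ≤ |A - A| ≤ |A|² - |A| + 1, i.e. 9 ≤ |A - A| ≤ 21.
Note: 0 ∈ A - A always (from a - a). The set is symmetric: if d ∈ A - A then -d ∈ A - A.
Enumerate nonzero differences d = a - a' with a > a' (then include -d):
Positive differences: {2, 4, 5, 6, 8, 9, 11, 13}
Full difference set: {0} ∪ (positive diffs) ∪ (negative diffs).
|A - A| = 1 + 2·8 = 17 (matches direct enumeration: 17).

|A - A| = 17


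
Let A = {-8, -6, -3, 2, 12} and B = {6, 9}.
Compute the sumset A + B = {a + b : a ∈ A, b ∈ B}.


A + B = {a + b : a ∈ A, b ∈ B}.
Enumerate all |A|·|B| = 5·2 = 10 pairs (a, b) and collect distinct sums.
a = -8: -8+6=-2, -8+9=1
a = -6: -6+6=0, -6+9=3
a = -3: -3+6=3, -3+9=6
a = 2: 2+6=8, 2+9=11
a = 12: 12+6=18, 12+9=21
Collecting distinct sums: A + B = {-2, 0, 1, 3, 6, 8, 11, 18, 21}
|A + B| = 9

A + B = {-2, 0, 1, 3, 6, 8, 11, 18, 21}


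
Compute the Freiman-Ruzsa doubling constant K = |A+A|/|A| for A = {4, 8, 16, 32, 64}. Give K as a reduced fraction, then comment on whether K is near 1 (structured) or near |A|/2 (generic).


|A| = 5.
Compute A + A by enumerating all 25 pairs.
A + A = {8, 12, 16, 20, 24, 32, 36, 40, 48, 64, 68, 72, 80, 96, 128}, so |A + A| = 15.
K = |A + A| / |A| = 15/5 = 3/1 ≈ 3.0000.
Reference: AP of size 5 gives K = 9/5 ≈ 1.8000; a fully generic set of size 5 gives K ≈ 3.0000.

|A| = 5, |A + A| = 15, K = 15/5 = 3/1.


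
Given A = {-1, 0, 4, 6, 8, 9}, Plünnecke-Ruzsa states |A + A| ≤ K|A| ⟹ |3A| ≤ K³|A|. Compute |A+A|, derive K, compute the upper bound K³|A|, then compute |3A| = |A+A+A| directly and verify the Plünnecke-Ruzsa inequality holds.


|A| = 6.
Step 1: Compute A + A by enumerating all 36 pairs.
A + A = {-2, -1, 0, 3, 4, 5, 6, 7, 8, 9, 10, 12, 13, 14, 15, 16, 17, 18}, so |A + A| = 18.
Step 2: Doubling constant K = |A + A|/|A| = 18/6 = 18/6 ≈ 3.0000.
Step 3: Plünnecke-Ruzsa gives |3A| ≤ K³·|A| = (3.0000)³ · 6 ≈ 162.0000.
Step 4: Compute 3A = A + A + A directly by enumerating all triples (a,b,c) ∈ A³; |3A| = 30.
Step 5: Check 30 ≤ 162.0000? Yes ✓.

K = 18/6, Plünnecke-Ruzsa bound K³|A| ≈ 162.0000, |3A| = 30, inequality holds.


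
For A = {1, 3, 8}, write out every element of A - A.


A - A = {a - a' : a, a' ∈ A}.
Compute a - a' for each ordered pair (a, a'):
a = 1: 1-1=0, 1-3=-2, 1-8=-7
a = 3: 3-1=2, 3-3=0, 3-8=-5
a = 8: 8-1=7, 8-3=5, 8-8=0
Collecting distinct values (and noting 0 appears from a-a):
A - A = {-7, -5, -2, 0, 2, 5, 7}
|A - A| = 7

A - A = {-7, -5, -2, 0, 2, 5, 7}


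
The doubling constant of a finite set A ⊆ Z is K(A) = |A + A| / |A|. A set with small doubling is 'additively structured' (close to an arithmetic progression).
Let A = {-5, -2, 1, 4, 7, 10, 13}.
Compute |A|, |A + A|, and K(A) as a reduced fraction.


|A| = 7.
Compute A + A by enumerating all 49 pairs.
A + A = {-10, -7, -4, -1, 2, 5, 8, 11, 14, 17, 20, 23, 26}, so |A + A| = 13.
K = |A + A| / |A| = 13/7 (already in lowest terms) ≈ 1.8571.
Reference: AP of size 7 gives K = 13/7 ≈ 1.8571; a fully generic set of size 7 gives K ≈ 4.0000.

|A| = 7, |A + A| = 13, K = 13/7.


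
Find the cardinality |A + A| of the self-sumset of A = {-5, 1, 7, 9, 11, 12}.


A + A = {a + a' : a, a' ∈ A}; |A| = 6.
General bounds: 2|A| - 1 ≤ |A + A| ≤ |A|(|A|+1)/2, i.e. 11 ≤ |A + A| ≤ 21.
Lower bound 2|A|-1 is attained iff A is an arithmetic progression.
Enumerate sums a + a' for a ≤ a' (symmetric, so this suffices):
a = -5: -5+-5=-10, -5+1=-4, -5+7=2, -5+9=4, -5+11=6, -5+12=7
a = 1: 1+1=2, 1+7=8, 1+9=10, 1+11=12, 1+12=13
a = 7: 7+7=14, 7+9=16, 7+11=18, 7+12=19
a = 9: 9+9=18, 9+11=20, 9+12=21
a = 11: 11+11=22, 11+12=23
a = 12: 12+12=24
Distinct sums: {-10, -4, 2, 4, 6, 7, 8, 10, 12, 13, 14, 16, 18, 19, 20, 21, 22, 23, 24}
|A + A| = 19

|A + A| = 19


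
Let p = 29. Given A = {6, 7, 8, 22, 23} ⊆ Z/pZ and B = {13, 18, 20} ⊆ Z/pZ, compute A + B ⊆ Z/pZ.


Work in Z/29Z: reduce every sum a + b modulo 29.
Enumerate all 15 pairs:
a = 6: 6+13=19, 6+18=24, 6+20=26
a = 7: 7+13=20, 7+18=25, 7+20=27
a = 8: 8+13=21, 8+18=26, 8+20=28
a = 22: 22+13=6, 22+18=11, 22+20=13
a = 23: 23+13=7, 23+18=12, 23+20=14
Distinct residues collected: {6, 7, 11, 12, 13, 14, 19, 20, 21, 24, 25, 26, 27, 28}
|A + B| = 14 (out of 29 total residues).

A + B = {6, 7, 11, 12, 13, 14, 19, 20, 21, 24, 25, 26, 27, 28}


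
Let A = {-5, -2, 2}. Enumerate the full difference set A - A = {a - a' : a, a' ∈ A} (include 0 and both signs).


A - A = {a - a' : a, a' ∈ A}.
Compute a - a' for each ordered pair (a, a'):
a = -5: -5--5=0, -5--2=-3, -5-2=-7
a = -2: -2--5=3, -2--2=0, -2-2=-4
a = 2: 2--5=7, 2--2=4, 2-2=0
Collecting distinct values (and noting 0 appears from a-a):
A - A = {-7, -4, -3, 0, 3, 4, 7}
|A - A| = 7

A - A = {-7, -4, -3, 0, 3, 4, 7}


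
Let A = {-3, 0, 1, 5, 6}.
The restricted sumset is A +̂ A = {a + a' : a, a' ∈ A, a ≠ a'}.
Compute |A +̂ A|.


Restricted sumset: A +̂ A = {a + a' : a ∈ A, a' ∈ A, a ≠ a'}.
Equivalently, take A + A and drop any sum 2a that is achievable ONLY as a + a for a ∈ A (i.e. sums representable only with equal summands).
Enumerate pairs (a, a') with a < a' (symmetric, so each unordered pair gives one sum; this covers all a ≠ a'):
  -3 + 0 = -3
  -3 + 1 = -2
  -3 + 5 = 2
  -3 + 6 = 3
  0 + 1 = 1
  0 + 5 = 5
  0 + 6 = 6
  1 + 5 = 6
  1 + 6 = 7
  5 + 6 = 11
Collected distinct sums: {-3, -2, 1, 2, 3, 5, 6, 7, 11}
|A +̂ A| = 9
(Reference bound: |A +̂ A| ≥ 2|A| - 3 for |A| ≥ 2, with |A| = 5 giving ≥ 7.)

|A +̂ A| = 9


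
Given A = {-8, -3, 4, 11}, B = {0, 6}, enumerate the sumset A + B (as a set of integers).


A + B = {a + b : a ∈ A, b ∈ B}.
Enumerate all |A|·|B| = 4·2 = 8 pairs (a, b) and collect distinct sums.
a = -8: -8+0=-8, -8+6=-2
a = -3: -3+0=-3, -3+6=3
a = 4: 4+0=4, 4+6=10
a = 11: 11+0=11, 11+6=17
Collecting distinct sums: A + B = {-8, -3, -2, 3, 4, 10, 11, 17}
|A + B| = 8

A + B = {-8, -3, -2, 3, 4, 10, 11, 17}


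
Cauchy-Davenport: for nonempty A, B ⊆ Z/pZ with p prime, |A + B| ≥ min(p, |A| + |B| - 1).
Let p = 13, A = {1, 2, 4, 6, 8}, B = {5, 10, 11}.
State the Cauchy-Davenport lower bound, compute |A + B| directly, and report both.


Cauchy-Davenport: |A + B| ≥ min(p, |A| + |B| - 1) for A, B nonempty in Z/pZ.
|A| = 5, |B| = 3, p = 13.
CD lower bound = min(13, 5 + 3 - 1) = min(13, 7) = 7.
Compute A + B mod 13 directly:
a = 1: 1+5=6, 1+10=11, 1+11=12
a = 2: 2+5=7, 2+10=12, 2+11=0
a = 4: 4+5=9, 4+10=1, 4+11=2
a = 6: 6+5=11, 6+10=3, 6+11=4
a = 8: 8+5=0, 8+10=5, 8+11=6
A + B = {0, 1, 2, 3, 4, 5, 6, 7, 9, 11, 12}, so |A + B| = 11.
Verify: 11 ≥ 7? Yes ✓.

CD lower bound = 7, actual |A + B| = 11.


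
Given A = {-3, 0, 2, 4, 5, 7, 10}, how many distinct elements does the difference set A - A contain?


A - A = {a - a' : a, a' ∈ A}; |A| = 7.
Bounds: 2|A|-1 ≤ |A - A| ≤ |A|² - |A| + 1, i.e. 13 ≤ |A - A| ≤ 43.
Note: 0 ∈ A - A always (from a - a). The set is symmetric: if d ∈ A - A then -d ∈ A - A.
Enumerate nonzero differences d = a - a' with a > a' (then include -d):
Positive differences: {1, 2, 3, 4, 5, 6, 7, 8, 10, 13}
Full difference set: {0} ∪ (positive diffs) ∪ (negative diffs).
|A - A| = 1 + 2·10 = 21 (matches direct enumeration: 21).

|A - A| = 21


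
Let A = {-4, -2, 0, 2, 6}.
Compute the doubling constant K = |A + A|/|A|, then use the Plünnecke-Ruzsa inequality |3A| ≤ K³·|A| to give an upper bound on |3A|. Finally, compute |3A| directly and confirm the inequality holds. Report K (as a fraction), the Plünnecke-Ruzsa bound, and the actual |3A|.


|A| = 5.
Step 1: Compute A + A by enumerating all 25 pairs.
A + A = {-8, -6, -4, -2, 0, 2, 4, 6, 8, 12}, so |A + A| = 10.
Step 2: Doubling constant K = |A + A|/|A| = 10/5 = 10/5 ≈ 2.0000.
Step 3: Plünnecke-Ruzsa gives |3A| ≤ K³·|A| = (2.0000)³ · 5 ≈ 40.0000.
Step 4: Compute 3A = A + A + A directly by enumerating all triples (a,b,c) ∈ A³; |3A| = 15.
Step 5: Check 15 ≤ 40.0000? Yes ✓.

K = 10/5, Plünnecke-Ruzsa bound K³|A| ≈ 40.0000, |3A| = 15, inequality holds.


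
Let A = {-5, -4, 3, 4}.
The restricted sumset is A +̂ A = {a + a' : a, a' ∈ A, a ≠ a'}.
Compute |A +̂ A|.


Restricted sumset: A +̂ A = {a + a' : a ∈ A, a' ∈ A, a ≠ a'}.
Equivalently, take A + A and drop any sum 2a that is achievable ONLY as a + a for a ∈ A (i.e. sums representable only with equal summands).
Enumerate pairs (a, a') with a < a' (symmetric, so each unordered pair gives one sum; this covers all a ≠ a'):
  -5 + -4 = -9
  -5 + 3 = -2
  -5 + 4 = -1
  -4 + 3 = -1
  -4 + 4 = 0
  3 + 4 = 7
Collected distinct sums: {-9, -2, -1, 0, 7}
|A +̂ A| = 5
(Reference bound: |A +̂ A| ≥ 2|A| - 3 for |A| ≥ 2, with |A| = 4 giving ≥ 5.)

|A +̂ A| = 5


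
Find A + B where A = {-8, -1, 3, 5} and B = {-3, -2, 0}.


A + B = {a + b : a ∈ A, b ∈ B}.
Enumerate all |A|·|B| = 4·3 = 12 pairs (a, b) and collect distinct sums.
a = -8: -8+-3=-11, -8+-2=-10, -8+0=-8
a = -1: -1+-3=-4, -1+-2=-3, -1+0=-1
a = 3: 3+-3=0, 3+-2=1, 3+0=3
a = 5: 5+-3=2, 5+-2=3, 5+0=5
Collecting distinct sums: A + B = {-11, -10, -8, -4, -3, -1, 0, 1, 2, 3, 5}
|A + B| = 11

A + B = {-11, -10, -8, -4, -3, -1, 0, 1, 2, 3, 5}


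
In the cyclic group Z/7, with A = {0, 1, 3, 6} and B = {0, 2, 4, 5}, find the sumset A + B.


Work in Z/7Z: reduce every sum a + b modulo 7.
Enumerate all 16 pairs:
a = 0: 0+0=0, 0+2=2, 0+4=4, 0+5=5
a = 1: 1+0=1, 1+2=3, 1+4=5, 1+5=6
a = 3: 3+0=3, 3+2=5, 3+4=0, 3+5=1
a = 6: 6+0=6, 6+2=1, 6+4=3, 6+5=4
Distinct residues collected: {0, 1, 2, 3, 4, 5, 6}
|A + B| = 7 (out of 7 total residues).

A + B = {0, 1, 2, 3, 4, 5, 6}


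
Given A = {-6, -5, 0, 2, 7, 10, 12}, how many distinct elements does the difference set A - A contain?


A - A = {a - a' : a, a' ∈ A}; |A| = 7.
Bounds: 2|A|-1 ≤ |A - A| ≤ |A|² - |A| + 1, i.e. 13 ≤ |A - A| ≤ 43.
Note: 0 ∈ A - A always (from a - a). The set is symmetric: if d ∈ A - A then -d ∈ A - A.
Enumerate nonzero differences d = a - a' with a > a' (then include -d):
Positive differences: {1, 2, 3, 5, 6, 7, 8, 10, 12, 13, 15, 16, 17, 18}
Full difference set: {0} ∪ (positive diffs) ∪ (negative diffs).
|A - A| = 1 + 2·14 = 29 (matches direct enumeration: 29).

|A - A| = 29


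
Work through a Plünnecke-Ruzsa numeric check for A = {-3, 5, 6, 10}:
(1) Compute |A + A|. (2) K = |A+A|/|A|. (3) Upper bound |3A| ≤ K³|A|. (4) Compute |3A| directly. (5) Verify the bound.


|A| = 4.
Step 1: Compute A + A by enumerating all 16 pairs.
A + A = {-6, 2, 3, 7, 10, 11, 12, 15, 16, 20}, so |A + A| = 10.
Step 2: Doubling constant K = |A + A|/|A| = 10/4 = 10/4 ≈ 2.5000.
Step 3: Plünnecke-Ruzsa gives |3A| ≤ K³·|A| = (2.5000)³ · 4 ≈ 62.5000.
Step 4: Compute 3A = A + A + A directly by enumerating all triples (a,b,c) ∈ A³; |3A| = 19.
Step 5: Check 19 ≤ 62.5000? Yes ✓.

K = 10/4, Plünnecke-Ruzsa bound K³|A| ≈ 62.5000, |3A| = 19, inequality holds.


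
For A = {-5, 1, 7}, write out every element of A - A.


A - A = {a - a' : a, a' ∈ A}.
Compute a - a' for each ordered pair (a, a'):
a = -5: -5--5=0, -5-1=-6, -5-7=-12
a = 1: 1--5=6, 1-1=0, 1-7=-6
a = 7: 7--5=12, 7-1=6, 7-7=0
Collecting distinct values (and noting 0 appears from a-a):
A - A = {-12, -6, 0, 6, 12}
|A - A| = 5

A - A = {-12, -6, 0, 6, 12}


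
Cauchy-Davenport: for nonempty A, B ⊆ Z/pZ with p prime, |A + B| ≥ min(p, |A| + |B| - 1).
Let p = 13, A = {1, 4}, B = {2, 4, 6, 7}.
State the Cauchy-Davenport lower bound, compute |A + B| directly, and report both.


Cauchy-Davenport: |A + B| ≥ min(p, |A| + |B| - 1) for A, B nonempty in Z/pZ.
|A| = 2, |B| = 4, p = 13.
CD lower bound = min(13, 2 + 4 - 1) = min(13, 5) = 5.
Compute A + B mod 13 directly:
a = 1: 1+2=3, 1+4=5, 1+6=7, 1+7=8
a = 4: 4+2=6, 4+4=8, 4+6=10, 4+7=11
A + B = {3, 5, 6, 7, 8, 10, 11}, so |A + B| = 7.
Verify: 7 ≥ 5? Yes ✓.

CD lower bound = 5, actual |A + B| = 7.


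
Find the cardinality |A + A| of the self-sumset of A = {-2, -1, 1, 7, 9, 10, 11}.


A + A = {a + a' : a, a' ∈ A}; |A| = 7.
General bounds: 2|A| - 1 ≤ |A + A| ≤ |A|(|A|+1)/2, i.e. 13 ≤ |A + A| ≤ 28.
Lower bound 2|A|-1 is attained iff A is an arithmetic progression.
Enumerate sums a + a' for a ≤ a' (symmetric, so this suffices):
a = -2: -2+-2=-4, -2+-1=-3, -2+1=-1, -2+7=5, -2+9=7, -2+10=8, -2+11=9
a = -1: -1+-1=-2, -1+1=0, -1+7=6, -1+9=8, -1+10=9, -1+11=10
a = 1: 1+1=2, 1+7=8, 1+9=10, 1+10=11, 1+11=12
a = 7: 7+7=14, 7+9=16, 7+10=17, 7+11=18
a = 9: 9+9=18, 9+10=19, 9+11=20
a = 10: 10+10=20, 10+11=21
a = 11: 11+11=22
Distinct sums: {-4, -3, -2, -1, 0, 2, 5, 6, 7, 8, 9, 10, 11, 12, 14, 16, 17, 18, 19, 20, 21, 22}
|A + A| = 22

|A + A| = 22


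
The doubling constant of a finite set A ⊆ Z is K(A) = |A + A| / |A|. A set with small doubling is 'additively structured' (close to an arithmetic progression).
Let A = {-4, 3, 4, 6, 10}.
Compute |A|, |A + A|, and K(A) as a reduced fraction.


|A| = 5.
Compute A + A by enumerating all 25 pairs.
A + A = {-8, -1, 0, 2, 6, 7, 8, 9, 10, 12, 13, 14, 16, 20}, so |A + A| = 14.
K = |A + A| / |A| = 14/5 (already in lowest terms) ≈ 2.8000.
Reference: AP of size 5 gives K = 9/5 ≈ 1.8000; a fully generic set of size 5 gives K ≈ 3.0000.

|A| = 5, |A + A| = 14, K = 14/5.


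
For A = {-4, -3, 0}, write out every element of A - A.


A - A = {a - a' : a, a' ∈ A}.
Compute a - a' for each ordered pair (a, a'):
a = -4: -4--4=0, -4--3=-1, -4-0=-4
a = -3: -3--4=1, -3--3=0, -3-0=-3
a = 0: 0--4=4, 0--3=3, 0-0=0
Collecting distinct values (and noting 0 appears from a-a):
A - A = {-4, -3, -1, 0, 1, 3, 4}
|A - A| = 7

A - A = {-4, -3, -1, 0, 1, 3, 4}


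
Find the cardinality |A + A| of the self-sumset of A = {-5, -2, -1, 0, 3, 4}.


A + A = {a + a' : a, a' ∈ A}; |A| = 6.
General bounds: 2|A| - 1 ≤ |A + A| ≤ |A|(|A|+1)/2, i.e. 11 ≤ |A + A| ≤ 21.
Lower bound 2|A|-1 is attained iff A is an arithmetic progression.
Enumerate sums a + a' for a ≤ a' (symmetric, so this suffices):
a = -5: -5+-5=-10, -5+-2=-7, -5+-1=-6, -5+0=-5, -5+3=-2, -5+4=-1
a = -2: -2+-2=-4, -2+-1=-3, -2+0=-2, -2+3=1, -2+4=2
a = -1: -1+-1=-2, -1+0=-1, -1+3=2, -1+4=3
a = 0: 0+0=0, 0+3=3, 0+4=4
a = 3: 3+3=6, 3+4=7
a = 4: 4+4=8
Distinct sums: {-10, -7, -6, -5, -4, -3, -2, -1, 0, 1, 2, 3, 4, 6, 7, 8}
|A + A| = 16

|A + A| = 16


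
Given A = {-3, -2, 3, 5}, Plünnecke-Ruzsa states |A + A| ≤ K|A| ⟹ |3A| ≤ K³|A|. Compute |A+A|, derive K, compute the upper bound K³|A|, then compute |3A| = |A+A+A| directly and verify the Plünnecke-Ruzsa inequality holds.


|A| = 4.
Step 1: Compute A + A by enumerating all 16 pairs.
A + A = {-6, -5, -4, 0, 1, 2, 3, 6, 8, 10}, so |A + A| = 10.
Step 2: Doubling constant K = |A + A|/|A| = 10/4 = 10/4 ≈ 2.5000.
Step 3: Plünnecke-Ruzsa gives |3A| ≤ K³·|A| = (2.5000)³ · 4 ≈ 62.5000.
Step 4: Compute 3A = A + A + A directly by enumerating all triples (a,b,c) ∈ A³; |3A| = 19.
Step 5: Check 19 ≤ 62.5000? Yes ✓.

K = 10/4, Plünnecke-Ruzsa bound K³|A| ≈ 62.5000, |3A| = 19, inequality holds.


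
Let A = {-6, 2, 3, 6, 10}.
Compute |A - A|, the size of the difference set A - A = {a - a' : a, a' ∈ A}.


A - A = {a - a' : a, a' ∈ A}; |A| = 5.
Bounds: 2|A|-1 ≤ |A - A| ≤ |A|² - |A| + 1, i.e. 9 ≤ |A - A| ≤ 21.
Note: 0 ∈ A - A always (from a - a). The set is symmetric: if d ∈ A - A then -d ∈ A - A.
Enumerate nonzero differences d = a - a' with a > a' (then include -d):
Positive differences: {1, 3, 4, 7, 8, 9, 12, 16}
Full difference set: {0} ∪ (positive diffs) ∪ (negative diffs).
|A - A| = 1 + 2·8 = 17 (matches direct enumeration: 17).

|A - A| = 17


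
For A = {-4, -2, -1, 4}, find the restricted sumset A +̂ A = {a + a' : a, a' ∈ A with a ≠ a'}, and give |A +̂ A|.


Restricted sumset: A +̂ A = {a + a' : a ∈ A, a' ∈ A, a ≠ a'}.
Equivalently, take A + A and drop any sum 2a that is achievable ONLY as a + a for a ∈ A (i.e. sums representable only with equal summands).
Enumerate pairs (a, a') with a < a' (symmetric, so each unordered pair gives one sum; this covers all a ≠ a'):
  -4 + -2 = -6
  -4 + -1 = -5
  -4 + 4 = 0
  -2 + -1 = -3
  -2 + 4 = 2
  -1 + 4 = 3
Collected distinct sums: {-6, -5, -3, 0, 2, 3}
|A +̂ A| = 6
(Reference bound: |A +̂ A| ≥ 2|A| - 3 for |A| ≥ 2, with |A| = 4 giving ≥ 5.)

|A +̂ A| = 6


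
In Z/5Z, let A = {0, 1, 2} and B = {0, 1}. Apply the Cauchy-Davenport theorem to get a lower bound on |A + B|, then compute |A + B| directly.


Cauchy-Davenport: |A + B| ≥ min(p, |A| + |B| - 1) for A, B nonempty in Z/pZ.
|A| = 3, |B| = 2, p = 5.
CD lower bound = min(5, 3 + 2 - 1) = min(5, 4) = 4.
Compute A + B mod 5 directly:
a = 0: 0+0=0, 0+1=1
a = 1: 1+0=1, 1+1=2
a = 2: 2+0=2, 2+1=3
A + B = {0, 1, 2, 3}, so |A + B| = 4.
Verify: 4 ≥ 4? Yes ✓.

CD lower bound = 4, actual |A + B| = 4.


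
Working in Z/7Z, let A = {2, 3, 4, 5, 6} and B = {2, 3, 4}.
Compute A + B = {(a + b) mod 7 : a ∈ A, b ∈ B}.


Work in Z/7Z: reduce every sum a + b modulo 7.
Enumerate all 15 pairs:
a = 2: 2+2=4, 2+3=5, 2+4=6
a = 3: 3+2=5, 3+3=6, 3+4=0
a = 4: 4+2=6, 4+3=0, 4+4=1
a = 5: 5+2=0, 5+3=1, 5+4=2
a = 6: 6+2=1, 6+3=2, 6+4=3
Distinct residues collected: {0, 1, 2, 3, 4, 5, 6}
|A + B| = 7 (out of 7 total residues).

A + B = {0, 1, 2, 3, 4, 5, 6}


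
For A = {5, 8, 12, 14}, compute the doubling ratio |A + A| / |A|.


|A| = 4.
Compute A + A by enumerating all 16 pairs.
A + A = {10, 13, 16, 17, 19, 20, 22, 24, 26, 28}, so |A + A| = 10.
K = |A + A| / |A| = 10/4 = 5/2 ≈ 2.5000.
Reference: AP of size 4 gives K = 7/4 ≈ 1.7500; a fully generic set of size 4 gives K ≈ 2.5000.

|A| = 4, |A + A| = 10, K = 10/4 = 5/2.


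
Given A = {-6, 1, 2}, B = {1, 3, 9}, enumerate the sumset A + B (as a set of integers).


A + B = {a + b : a ∈ A, b ∈ B}.
Enumerate all |A|·|B| = 3·3 = 9 pairs (a, b) and collect distinct sums.
a = -6: -6+1=-5, -6+3=-3, -6+9=3
a = 1: 1+1=2, 1+3=4, 1+9=10
a = 2: 2+1=3, 2+3=5, 2+9=11
Collecting distinct sums: A + B = {-5, -3, 2, 3, 4, 5, 10, 11}
|A + B| = 8

A + B = {-5, -3, 2, 3, 4, 5, 10, 11}


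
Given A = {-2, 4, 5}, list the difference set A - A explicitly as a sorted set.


A - A = {a - a' : a, a' ∈ A}.
Compute a - a' for each ordered pair (a, a'):
a = -2: -2--2=0, -2-4=-6, -2-5=-7
a = 4: 4--2=6, 4-4=0, 4-5=-1
a = 5: 5--2=7, 5-4=1, 5-5=0
Collecting distinct values (and noting 0 appears from a-a):
A - A = {-7, -6, -1, 0, 1, 6, 7}
|A - A| = 7

A - A = {-7, -6, -1, 0, 1, 6, 7}


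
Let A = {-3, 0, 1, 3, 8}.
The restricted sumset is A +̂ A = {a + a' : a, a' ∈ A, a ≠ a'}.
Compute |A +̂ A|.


Restricted sumset: A +̂ A = {a + a' : a ∈ A, a' ∈ A, a ≠ a'}.
Equivalently, take A + A and drop any sum 2a that is achievable ONLY as a + a for a ∈ A (i.e. sums representable only with equal summands).
Enumerate pairs (a, a') with a < a' (symmetric, so each unordered pair gives one sum; this covers all a ≠ a'):
  -3 + 0 = -3
  -3 + 1 = -2
  -3 + 3 = 0
  -3 + 8 = 5
  0 + 1 = 1
  0 + 3 = 3
  0 + 8 = 8
  1 + 3 = 4
  1 + 8 = 9
  3 + 8 = 11
Collected distinct sums: {-3, -2, 0, 1, 3, 4, 5, 8, 9, 11}
|A +̂ A| = 10
(Reference bound: |A +̂ A| ≥ 2|A| - 3 for |A| ≥ 2, with |A| = 5 giving ≥ 7.)

|A +̂ A| = 10


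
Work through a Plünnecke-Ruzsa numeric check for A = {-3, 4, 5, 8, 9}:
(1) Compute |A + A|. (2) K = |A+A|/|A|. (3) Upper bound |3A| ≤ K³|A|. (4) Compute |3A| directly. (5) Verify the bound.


|A| = 5.
Step 1: Compute A + A by enumerating all 25 pairs.
A + A = {-6, 1, 2, 5, 6, 8, 9, 10, 12, 13, 14, 16, 17, 18}, so |A + A| = 14.
Step 2: Doubling constant K = |A + A|/|A| = 14/5 = 14/5 ≈ 2.8000.
Step 3: Plünnecke-Ruzsa gives |3A| ≤ K³·|A| = (2.8000)³ · 5 ≈ 109.7600.
Step 4: Compute 3A = A + A + A directly by enumerating all triples (a,b,c) ∈ A³; |3A| = 27.
Step 5: Check 27 ≤ 109.7600? Yes ✓.

K = 14/5, Plünnecke-Ruzsa bound K³|A| ≈ 109.7600, |3A| = 27, inequality holds.


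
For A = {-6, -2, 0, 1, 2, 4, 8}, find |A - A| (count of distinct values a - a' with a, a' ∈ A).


A - A = {a - a' : a, a' ∈ A}; |A| = 7.
Bounds: 2|A|-1 ≤ |A - A| ≤ |A|² - |A| + 1, i.e. 13 ≤ |A - A| ≤ 43.
Note: 0 ∈ A - A always (from a - a). The set is symmetric: if d ∈ A - A then -d ∈ A - A.
Enumerate nonzero differences d = a - a' with a > a' (then include -d):
Positive differences: {1, 2, 3, 4, 6, 7, 8, 10, 14}
Full difference set: {0} ∪ (positive diffs) ∪ (negative diffs).
|A - A| = 1 + 2·9 = 19 (matches direct enumeration: 19).

|A - A| = 19


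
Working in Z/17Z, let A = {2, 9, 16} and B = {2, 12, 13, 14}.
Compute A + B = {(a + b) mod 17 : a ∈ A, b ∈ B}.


Work in Z/17Z: reduce every sum a + b modulo 17.
Enumerate all 12 pairs:
a = 2: 2+2=4, 2+12=14, 2+13=15, 2+14=16
a = 9: 9+2=11, 9+12=4, 9+13=5, 9+14=6
a = 16: 16+2=1, 16+12=11, 16+13=12, 16+14=13
Distinct residues collected: {1, 4, 5, 6, 11, 12, 13, 14, 15, 16}
|A + B| = 10 (out of 17 total residues).

A + B = {1, 4, 5, 6, 11, 12, 13, 14, 15, 16}


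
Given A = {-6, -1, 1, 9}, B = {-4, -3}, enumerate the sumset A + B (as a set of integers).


A + B = {a + b : a ∈ A, b ∈ B}.
Enumerate all |A|·|B| = 4·2 = 8 pairs (a, b) and collect distinct sums.
a = -6: -6+-4=-10, -6+-3=-9
a = -1: -1+-4=-5, -1+-3=-4
a = 1: 1+-4=-3, 1+-3=-2
a = 9: 9+-4=5, 9+-3=6
Collecting distinct sums: A + B = {-10, -9, -5, -4, -3, -2, 5, 6}
|A + B| = 8

A + B = {-10, -9, -5, -4, -3, -2, 5, 6}


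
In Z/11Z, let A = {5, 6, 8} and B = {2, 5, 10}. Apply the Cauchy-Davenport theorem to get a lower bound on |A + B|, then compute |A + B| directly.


Cauchy-Davenport: |A + B| ≥ min(p, |A| + |B| - 1) for A, B nonempty in Z/pZ.
|A| = 3, |B| = 3, p = 11.
CD lower bound = min(11, 3 + 3 - 1) = min(11, 5) = 5.
Compute A + B mod 11 directly:
a = 5: 5+2=7, 5+5=10, 5+10=4
a = 6: 6+2=8, 6+5=0, 6+10=5
a = 8: 8+2=10, 8+5=2, 8+10=7
A + B = {0, 2, 4, 5, 7, 8, 10}, so |A + B| = 7.
Verify: 7 ≥ 5? Yes ✓.

CD lower bound = 5, actual |A + B| = 7.


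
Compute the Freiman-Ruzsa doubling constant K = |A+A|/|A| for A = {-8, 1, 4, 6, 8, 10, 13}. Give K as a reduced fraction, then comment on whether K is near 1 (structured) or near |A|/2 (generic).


|A| = 7.
Compute A + A by enumerating all 49 pairs.
A + A = {-16, -7, -4, -2, 0, 2, 5, 7, 8, 9, 10, 11, 12, 14, 16, 17, 18, 19, 20, 21, 23, 26}, so |A + A| = 22.
K = |A + A| / |A| = 22/7 (already in lowest terms) ≈ 3.1429.
Reference: AP of size 7 gives K = 13/7 ≈ 1.8571; a fully generic set of size 7 gives K ≈ 4.0000.

|A| = 7, |A + A| = 22, K = 22/7.


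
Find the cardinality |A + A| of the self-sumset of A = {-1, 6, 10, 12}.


A + A = {a + a' : a, a' ∈ A}; |A| = 4.
General bounds: 2|A| - 1 ≤ |A + A| ≤ |A|(|A|+1)/2, i.e. 7 ≤ |A + A| ≤ 10.
Lower bound 2|A|-1 is attained iff A is an arithmetic progression.
Enumerate sums a + a' for a ≤ a' (symmetric, so this suffices):
a = -1: -1+-1=-2, -1+6=5, -1+10=9, -1+12=11
a = 6: 6+6=12, 6+10=16, 6+12=18
a = 10: 10+10=20, 10+12=22
a = 12: 12+12=24
Distinct sums: {-2, 5, 9, 11, 12, 16, 18, 20, 22, 24}
|A + A| = 10

|A + A| = 10
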